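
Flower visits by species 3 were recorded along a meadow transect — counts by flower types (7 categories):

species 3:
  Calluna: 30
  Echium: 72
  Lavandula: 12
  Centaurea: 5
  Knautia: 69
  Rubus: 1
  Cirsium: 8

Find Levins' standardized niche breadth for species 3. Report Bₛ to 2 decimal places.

Proportions for species 3 (n=197): 30/197=0.1523, 72/197=0.3655, 12/197=0.0609, 5/197=0.0254, 69/197=0.3503, 1/197=0.0051, 8/197=0.0406
Σpᵢ² = 0.1523² + 0.3655² + 0.0609² + 0.0254² + 0.3503² + 0.0051² + 0.0406² = 0.023195 + 0.133590 + 0.003709 + 0.000645 + 0.122710 + 0.000026 + 0.001648 = 0.285523
B = 1 / 0.285523 = 3.5023
Bₛ = (B − 1)/(n − 1) = (3.5023 − 1)/(7 − 1) = 2.5023/6 = 0.4171

0.42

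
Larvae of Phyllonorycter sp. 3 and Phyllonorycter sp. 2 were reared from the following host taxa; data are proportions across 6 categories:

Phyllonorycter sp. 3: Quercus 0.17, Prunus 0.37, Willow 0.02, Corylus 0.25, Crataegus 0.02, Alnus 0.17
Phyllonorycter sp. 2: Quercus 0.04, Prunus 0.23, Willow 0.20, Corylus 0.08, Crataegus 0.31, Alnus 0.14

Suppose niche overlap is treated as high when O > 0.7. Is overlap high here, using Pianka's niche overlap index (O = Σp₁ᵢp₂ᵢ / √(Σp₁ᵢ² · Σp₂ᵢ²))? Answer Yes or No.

No

Σ p₁ᵢp₂ᵢ = 0.0068 + 0.0851 + 0.0040 + 0.0200 + 0.0062 + 0.0238 = 0.1459
Σp_1ᵢ² = 0.17² + 0.37² + 0.02² + 0.25² + 0.02² + 0.17² = 0.0289 + 0.1369 + 0.0004 + 0.0625 + 0.0004 + 0.0289 = 0.2580
Σp_2ᵢ² = 0.04² + 0.23² + 0.20² + 0.08² + 0.31² + 0.14² = 0.0016 + 0.0529 + 0.0400 + 0.0064 + 0.0961 + 0.0196 = 0.2166
O = 0.1459 / √(0.2580 × 0.2166) = 0.1459 / 0.23640 = 0.6172
O = 0.6172 < 0.7 → No.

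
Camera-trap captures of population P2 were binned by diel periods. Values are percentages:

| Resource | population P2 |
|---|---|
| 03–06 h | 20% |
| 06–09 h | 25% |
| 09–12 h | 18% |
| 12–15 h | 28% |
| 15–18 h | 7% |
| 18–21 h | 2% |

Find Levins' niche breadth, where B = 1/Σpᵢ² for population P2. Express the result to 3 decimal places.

4.575

Convert percentages to proportions (divide by 100).
Σpᵢ² = 0.20² + 0.25² + 0.18² + 0.28² + 0.07² + 0.02² = 0.0400 + 0.0625 + 0.0324 + 0.0784 + 0.0049 + 0.0004 = 0.2186
B = 1 / 0.2186 = 4.57457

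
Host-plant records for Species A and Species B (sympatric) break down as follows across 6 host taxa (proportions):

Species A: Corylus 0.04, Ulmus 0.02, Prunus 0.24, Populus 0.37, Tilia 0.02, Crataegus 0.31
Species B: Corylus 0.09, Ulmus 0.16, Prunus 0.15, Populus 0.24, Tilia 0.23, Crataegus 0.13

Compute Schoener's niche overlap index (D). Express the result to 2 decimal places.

Σ|p₁ᵢ − p₂ᵢ| = 0.05 + 0.14 + 0.09 + 0.13 + 0.21 + 0.18 = 0.80
D = 1 − ½ × 0.80 = 1 − 0.400 = 0.6000

0.60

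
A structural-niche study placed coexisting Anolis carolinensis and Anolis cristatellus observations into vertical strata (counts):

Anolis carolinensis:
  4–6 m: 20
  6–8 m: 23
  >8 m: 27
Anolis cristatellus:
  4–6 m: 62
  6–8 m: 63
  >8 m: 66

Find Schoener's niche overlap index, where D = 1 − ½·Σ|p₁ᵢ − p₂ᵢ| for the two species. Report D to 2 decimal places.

Proportions for Anolis carolinensis (n=70): 20/70=0.2857, 23/70=0.3286, 27/70=0.3857
Proportions for Anolis cristatellus (n=191): 62/191=0.3246, 63/191=0.3298, 66/191=0.3455
Σ|p₁ᵢ − p₂ᵢ| = 0.0389 + 0.0012 + 0.0402 = 0.0803
D = 1 − ½ × 0.0803 = 1 − 0.04015 = 0.95985

0.96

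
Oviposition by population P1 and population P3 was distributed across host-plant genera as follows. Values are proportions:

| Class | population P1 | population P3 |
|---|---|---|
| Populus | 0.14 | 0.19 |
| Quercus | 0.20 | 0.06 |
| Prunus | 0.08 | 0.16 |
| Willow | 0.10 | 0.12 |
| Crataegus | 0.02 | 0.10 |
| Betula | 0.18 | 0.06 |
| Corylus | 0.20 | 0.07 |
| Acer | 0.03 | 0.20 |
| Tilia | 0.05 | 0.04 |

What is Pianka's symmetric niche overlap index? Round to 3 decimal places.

Σ p₁ᵢp₂ᵢ = 0.0266 + 0.0120 + 0.0128 + 0.0120 + 0.0020 + 0.0108 + 0.0140 + 0.0060 + 0.0020 = 0.0982
Σp_1ᵢ² = 0.14² + 0.20² + 0.08² + 0.10² + 0.02² + 0.18² + 0.20² + 0.03² + 0.05² = 0.0196 + 0.0400 + 0.0064 + 0.0100 + 0.0004 + 0.0324 + 0.0400 + 0.0009 + 0.0025 = 0.1522
Σp_2ᵢ² = 0.19² + 0.06² + 0.16² + 0.12² + 0.10² + 0.06² + 0.07² + 0.20² + 0.04² = 0.0361 + 0.0036 + 0.0256 + 0.0144 + 0.0100 + 0.0036 + 0.0049 + 0.0400 + 0.0016 = 0.1398
O = 0.0982 / √(0.1522 × 0.1398) = 0.0982 / 0.145868 = 0.67321

0.673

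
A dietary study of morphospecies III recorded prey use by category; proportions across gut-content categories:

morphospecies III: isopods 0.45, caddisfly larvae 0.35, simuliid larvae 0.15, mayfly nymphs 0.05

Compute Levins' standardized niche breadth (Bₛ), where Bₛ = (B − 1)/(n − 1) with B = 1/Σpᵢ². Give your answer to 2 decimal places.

0.62

Σpᵢ² = 0.45² + 0.35² + 0.15² + 0.05² = 0.2025 + 0.1225 + 0.0225 + 0.0025 = 0.3500
B = 1 / 0.3500 = 2.8571
Bₛ = (B − 1)/(n − 1) = (2.8571 − 1)/(4 − 1) = 1.8571/3 = 0.6190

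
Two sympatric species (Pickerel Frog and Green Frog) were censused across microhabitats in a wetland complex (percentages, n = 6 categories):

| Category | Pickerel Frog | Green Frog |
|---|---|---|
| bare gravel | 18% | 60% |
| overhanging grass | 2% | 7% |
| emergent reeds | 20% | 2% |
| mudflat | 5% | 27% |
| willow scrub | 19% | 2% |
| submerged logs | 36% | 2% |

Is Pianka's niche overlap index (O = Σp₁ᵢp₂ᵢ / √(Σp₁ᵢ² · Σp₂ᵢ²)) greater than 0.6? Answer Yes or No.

Convert percentages to proportions (divide by 100).
Σ p₁ᵢp₂ᵢ = 0.1080 + 0.0014 + 0.0040 + 0.0135 + 0.0038 + 0.0072 = 0.1379
Σp_1ᵢ² = 0.18² + 0.02² + 0.20² + 0.05² + 0.19² + 0.36² = 0.0324 + 0.0004 + 0.0400 + 0.0025 + 0.0361 + 0.1296 = 0.2410
Σp_2ᵢ² = 0.60² + 0.07² + 0.02² + 0.27² + 0.02² + 0.02² = 0.3600 + 0.0049 + 0.0004 + 0.0729 + 0.0004 + 0.0004 = 0.4390
O = 0.1379 / √(0.2410 × 0.4390) = 0.1379 / 0.32527 = 0.4240
O = 0.4240 < 0.6 → No.

No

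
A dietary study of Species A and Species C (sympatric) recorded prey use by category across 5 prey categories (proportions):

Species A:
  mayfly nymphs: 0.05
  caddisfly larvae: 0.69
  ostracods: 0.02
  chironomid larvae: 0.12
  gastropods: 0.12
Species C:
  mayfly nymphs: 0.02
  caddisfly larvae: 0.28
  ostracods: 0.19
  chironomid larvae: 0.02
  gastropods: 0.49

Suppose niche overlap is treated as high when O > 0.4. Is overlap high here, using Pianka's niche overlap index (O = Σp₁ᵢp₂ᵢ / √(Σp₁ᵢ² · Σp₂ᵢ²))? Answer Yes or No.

Yes

Σ p₁ᵢp₂ᵢ = 0.0010 + 0.1932 + 0.0038 + 0.0024 + 0.0588 = 0.2592
Σp_1ᵢ² = 0.05² + 0.69² + 0.02² + 0.12² + 0.12² = 0.0025 + 0.4761 + 0.0004 + 0.0144 + 0.0144 = 0.5078
Σp_2ᵢ² = 0.02² + 0.28² + 0.19² + 0.02² + 0.49² = 0.0004 + 0.0784 + 0.0361 + 0.0004 + 0.2401 = 0.3554
O = 0.2592 / √(0.5078 × 0.3554) = 0.2592 / 0.42482 = 0.6101
O = 0.6101 > 0.4 → Yes.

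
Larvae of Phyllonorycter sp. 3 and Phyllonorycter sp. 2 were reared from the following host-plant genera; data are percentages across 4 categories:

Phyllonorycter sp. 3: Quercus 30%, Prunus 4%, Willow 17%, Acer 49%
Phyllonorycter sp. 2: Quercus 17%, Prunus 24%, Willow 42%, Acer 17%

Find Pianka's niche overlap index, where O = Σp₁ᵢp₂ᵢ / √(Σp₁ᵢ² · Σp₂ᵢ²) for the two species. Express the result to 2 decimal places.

0.66

Convert percentages to proportions (divide by 100).
Σ p₁ᵢp₂ᵢ = 0.0510 + 0.0096 + 0.0714 + 0.0833 = 0.2153
Σp_1ᵢ² = 0.30² + 0.04² + 0.17² + 0.49² = 0.0900 + 0.0016 + 0.0289 + 0.2401 = 0.3606
Σp_2ᵢ² = 0.17² + 0.24² + 0.42² + 0.17² = 0.0289 + 0.0576 + 0.1764 + 0.0289 = 0.2918
O = 0.2153 / √(0.3606 × 0.2918) = 0.2153 / 0.32438 = 0.6637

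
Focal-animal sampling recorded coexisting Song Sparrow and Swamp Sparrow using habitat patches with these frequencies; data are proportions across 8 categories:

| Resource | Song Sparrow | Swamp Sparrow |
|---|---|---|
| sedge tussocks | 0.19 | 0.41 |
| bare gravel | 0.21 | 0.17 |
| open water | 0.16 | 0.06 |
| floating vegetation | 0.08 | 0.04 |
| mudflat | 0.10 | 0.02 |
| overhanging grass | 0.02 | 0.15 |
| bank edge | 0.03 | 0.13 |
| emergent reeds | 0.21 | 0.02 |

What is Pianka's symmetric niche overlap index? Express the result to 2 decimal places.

Σ p₁ᵢp₂ᵢ = 0.0779 + 0.0357 + 0.0096 + 0.0032 + 0.0020 + 0.0030 + 0.0039 + 0.0042 = 0.1395
Σp_1ᵢ² = 0.19² + 0.21² + 0.16² + 0.08² + 0.10² + 0.02² + 0.03² + 0.21² = 0.0361 + 0.0441 + 0.0256 + 0.0064 + 0.0100 + 0.0004 + 0.0009 + 0.0441 = 0.1676
Σp_2ᵢ² = 0.41² + 0.17² + 0.06² + 0.04² + 0.02² + 0.15² + 0.13² + 0.02² = 0.1681 + 0.0289 + 0.0036 + 0.0016 + 0.0004 + 0.0225 + 0.0169 + 0.0004 = 0.2424
O = 0.1395 / √(0.1676 × 0.2424) = 0.1395 / 0.20156 = 0.6921

0.69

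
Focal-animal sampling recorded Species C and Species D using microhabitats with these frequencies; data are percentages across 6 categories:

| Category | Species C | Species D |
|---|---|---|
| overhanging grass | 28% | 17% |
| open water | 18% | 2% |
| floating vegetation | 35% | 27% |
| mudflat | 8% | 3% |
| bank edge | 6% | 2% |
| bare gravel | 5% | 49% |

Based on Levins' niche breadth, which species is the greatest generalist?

Species C

Convert percentages to proportions (divide by 100).
Σp_Cᵢ² = 0.28² + 0.18² + 0.35² + 0.08² + 0.06² + 0.05² = 0.0784 + 0.0324 + 0.1225 + 0.0064 + 0.0036 + 0.0025 = 0.2458
B_C = 1 / 0.2458 = 4.0683
Σp_Dᵢ² = 0.17² + 0.02² + 0.27² + 0.03² + 0.02² + 0.49² = 0.0289 + 0.0004 + 0.0729 + 0.0009 + 0.0004 + 0.2401 = 0.3436
B_D = 1 / 0.3436 = 2.9104
Highest B → broadest niche (most generalist): Species C (B = 4.07).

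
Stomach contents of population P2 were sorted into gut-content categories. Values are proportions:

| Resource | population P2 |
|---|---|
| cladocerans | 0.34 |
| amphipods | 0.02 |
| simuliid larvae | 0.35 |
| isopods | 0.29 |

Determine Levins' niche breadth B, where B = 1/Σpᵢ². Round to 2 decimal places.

3.10

Σpᵢ² = 0.34² + 0.02² + 0.35² + 0.29² = 0.1156 + 0.0004 + 0.1225 + 0.0841 = 0.3226
B = 1 / 0.3226 = 3.0998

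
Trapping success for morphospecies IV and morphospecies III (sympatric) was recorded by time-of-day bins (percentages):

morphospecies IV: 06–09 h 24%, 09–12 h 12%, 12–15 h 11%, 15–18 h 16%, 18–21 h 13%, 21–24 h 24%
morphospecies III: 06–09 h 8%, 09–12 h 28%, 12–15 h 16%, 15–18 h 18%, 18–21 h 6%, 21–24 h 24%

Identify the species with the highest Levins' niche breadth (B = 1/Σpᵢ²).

Convert percentages to proportions (divide by 100).
Σp_IVᵢ² = 0.24² + 0.12² + 0.11² + 0.16² + 0.13² + 0.24² = 0.0576 + 0.0144 + 0.0121 + 0.0256 + 0.0169 + 0.0576 = 0.1842
B_IV = 1 / 0.1842 = 5.4289
Σp_IIIᵢ² = 0.08² + 0.28² + 0.16² + 0.18² + 0.06² + 0.24² = 0.0064 + 0.0784 + 0.0256 + 0.0324 + 0.0036 + 0.0576 = 0.2040
B_III = 1 / 0.2040 = 4.9020
Highest B → broadest niche (most generalist): morphospecies IV (B = 5.43).

morphospecies IV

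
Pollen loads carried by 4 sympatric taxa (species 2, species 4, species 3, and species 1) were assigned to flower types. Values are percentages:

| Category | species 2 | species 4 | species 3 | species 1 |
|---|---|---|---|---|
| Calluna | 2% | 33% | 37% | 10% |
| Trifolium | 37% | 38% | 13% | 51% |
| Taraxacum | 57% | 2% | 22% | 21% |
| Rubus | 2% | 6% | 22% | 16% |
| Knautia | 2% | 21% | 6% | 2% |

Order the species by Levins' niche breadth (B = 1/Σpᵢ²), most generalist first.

Convert percentages to proportions (divide by 100).
Σp_2ᵢ² = 0.02² + 0.37² + 0.57² + 0.02² + 0.02² = 0.0004 + 0.1369 + 0.3249 + 0.0004 + 0.0004 = 0.4630
B_2 = 1 / 0.4630 = 2.1598
Σp_4ᵢ² = 0.33² + 0.38² + 0.02² + 0.06² + 0.21² = 0.1089 + 0.1444 + 0.0004 + 0.0036 + 0.0441 = 0.3014
B_4 = 1 / 0.3014 = 3.3179
Σp_3ᵢ² = 0.37² + 0.13² + 0.22² + 0.22² + 0.06² = 0.1369 + 0.0169 + 0.0484 + 0.0484 + 0.0036 = 0.2542
B_3 = 1 / 0.2542 = 3.9339
Σp_1ᵢ² = 0.10² + 0.51² + 0.21² + 0.16² + 0.02² = 0.0100 + 0.2601 + 0.0441 + 0.0256 + 0.0004 = 0.3402
B_1 = 1 / 0.3402 = 2.9394
Ranking by B (broadest → narrowest): species 3 (3.93) > species 4 (3.32) > species 1 (2.94) > species 2 (2.16)

species 3 > species 4 > species 1 > species 2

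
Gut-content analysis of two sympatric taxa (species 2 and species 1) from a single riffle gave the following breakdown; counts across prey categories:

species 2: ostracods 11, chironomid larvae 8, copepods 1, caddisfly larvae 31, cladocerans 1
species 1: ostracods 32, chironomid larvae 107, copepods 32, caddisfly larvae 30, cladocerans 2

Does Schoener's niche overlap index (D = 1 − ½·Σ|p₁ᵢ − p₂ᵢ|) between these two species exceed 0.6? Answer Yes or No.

No

Proportions for species 2 (n=52): 11/52=0.2115, 8/52=0.1538, 1/52=0.0192, 31/52=0.5962, 1/52=0.0192
Proportions for species 1 (n=203): 32/203=0.1576, 107/203=0.5271, 32/203=0.1576, 30/203=0.1478, 2/203=0.0099
Σ|p₁ᵢ − p₂ᵢ| = 0.0539 + 0.3733 + 0.1384 + 0.4484 + 0.0093 = 1.0233
D = 1 − ½ × 1.0233 = 1 − 0.51165 = 0.48835
D = 0.48835 < 0.6 → No.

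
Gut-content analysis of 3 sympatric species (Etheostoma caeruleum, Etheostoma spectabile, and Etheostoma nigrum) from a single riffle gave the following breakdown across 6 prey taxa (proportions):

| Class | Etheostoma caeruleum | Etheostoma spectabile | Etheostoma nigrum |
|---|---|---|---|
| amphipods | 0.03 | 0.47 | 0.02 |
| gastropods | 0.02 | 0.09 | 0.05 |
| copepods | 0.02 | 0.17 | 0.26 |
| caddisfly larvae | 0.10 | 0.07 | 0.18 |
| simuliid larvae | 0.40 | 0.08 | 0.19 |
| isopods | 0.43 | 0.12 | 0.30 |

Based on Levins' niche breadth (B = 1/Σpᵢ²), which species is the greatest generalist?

Σp_caerᵢ² = 0.03² + 0.02² + 0.02² + 0.10² + 0.40² + 0.43² = 0.0009 + 0.0004 + 0.0004 + 0.0100 + 0.1600 + 0.1849 = 0.3566
B_caer = 1 / 0.3566 = 2.8043
Σp_specᵢ² = 0.47² + 0.09² + 0.17² + 0.07² + 0.08² + 0.12² = 0.2209 + 0.0081 + 0.0289 + 0.0049 + 0.0064 + 0.0144 = 0.2836
B_spec = 1 / 0.2836 = 3.5261
Σp_nigrᵢ² = 0.02² + 0.05² + 0.26² + 0.18² + 0.19² + 0.30² = 0.0004 + 0.0025 + 0.0676 + 0.0324 + 0.0361 + 0.0900 = 0.2290
B_nigr = 1 / 0.2290 = 4.3668
Highest B → broadest niche (most generalist): Etheostoma nigrum (B = 4.37).

Etheostoma nigrum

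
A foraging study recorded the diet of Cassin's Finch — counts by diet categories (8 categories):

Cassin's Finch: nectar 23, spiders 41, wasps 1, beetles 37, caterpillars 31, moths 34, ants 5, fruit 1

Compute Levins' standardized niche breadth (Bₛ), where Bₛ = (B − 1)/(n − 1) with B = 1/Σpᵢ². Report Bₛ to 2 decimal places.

0.60

Proportions for Cassin's Finch (n=173): 23/173=0.1329, 41/173=0.2370, 1/173=0.0058, 37/173=0.2139, 31/173=0.1792, 34/173=0.1965, 5/173=0.0289, 1/173=0.0058
Σpᵢ² = 0.1329² + 0.2370² + 0.0058² + 0.2139² + 0.1792² + 0.1965² + 0.0289² + 0.0058² = 0.017662 + 0.056169 + 0.000034 + 0.045753 + 0.032113 + 0.038612 + 0.000835 + 0.000034 = 0.191212
B = 1 / 0.191212 = 5.2298
Bₛ = (B − 1)/(n − 1) = (5.2298 − 1)/(8 − 1) = 4.2298/7 = 0.6043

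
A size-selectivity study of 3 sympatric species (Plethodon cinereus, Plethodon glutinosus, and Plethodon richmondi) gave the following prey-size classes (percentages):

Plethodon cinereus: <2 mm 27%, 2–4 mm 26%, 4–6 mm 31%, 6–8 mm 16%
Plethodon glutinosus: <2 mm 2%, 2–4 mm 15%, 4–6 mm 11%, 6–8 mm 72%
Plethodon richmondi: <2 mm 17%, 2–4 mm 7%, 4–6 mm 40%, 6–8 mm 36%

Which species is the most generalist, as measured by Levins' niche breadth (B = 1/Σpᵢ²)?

Convert percentages to proportions (divide by 100).
Σp_cineᵢ² = 0.27² + 0.26² + 0.31² + 0.16² = 0.0729 + 0.0676 + 0.0961 + 0.0256 = 0.2622
B_cine = 1 / 0.2622 = 3.8139
Σp_glutᵢ² = 0.02² + 0.15² + 0.11² + 0.72² = 0.0004 + 0.0225 + 0.0121 + 0.5184 = 0.5534
B_glut = 1 / 0.5534 = 1.8070
Σp_richᵢ² = 0.17² + 0.07² + 0.40² + 0.36² = 0.0289 + 0.0049 + 0.1600 + 0.1296 = 0.3234
B_rich = 1 / 0.3234 = 3.0921
Highest B → broadest niche (most generalist): Plethodon cinereus (B = 3.81).

Plethodon cinereus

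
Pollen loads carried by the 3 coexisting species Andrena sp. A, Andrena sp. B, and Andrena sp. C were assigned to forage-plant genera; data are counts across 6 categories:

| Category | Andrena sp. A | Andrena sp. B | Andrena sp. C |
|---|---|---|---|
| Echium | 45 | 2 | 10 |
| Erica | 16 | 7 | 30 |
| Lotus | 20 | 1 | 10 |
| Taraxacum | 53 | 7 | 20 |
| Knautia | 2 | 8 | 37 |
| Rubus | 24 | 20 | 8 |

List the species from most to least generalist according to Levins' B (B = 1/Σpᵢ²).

Andrena sp. C > Andrena sp. A > Andrena sp. B

Proportions for Andrena sp. A (n=160): 45/160=0.2813, 16/160=0.1000, 20/160=0.1250, 53/160=0.3313, 2/160=0.0125, 24/160=0.1500
Proportions for Andrena sp. B (n=45): 2/45=0.0444, 7/45=0.1556, 1/45=0.0222, 7/45=0.1556, 8/45=0.1778, 20/45=0.4444
Proportions for Andrena sp. C (n=115): 10/115=0.0870, 30/115=0.2609, 10/115=0.0870, 20/115=0.1739, 37/115=0.3217, 8/115=0.0696
Σp_Aᵢ² = 0.2813² + 0.1000² + 0.1250² + 0.3313² + 0.0125² + 0.1500² = 0.079130 + 0.010000 + 0.015625 + 0.109760 + 0.000156 + 0.022500 = 0.237171
B_A = 1 / 0.237171 = 4.2164
Σp_Bᵢ² = 0.0444² + 0.1556² + 0.0222² + 0.1556² + 0.1778² + 0.4444² = 0.001971 + 0.024211 + 0.000493 + 0.024211 + 0.031613 + 0.197491 = 0.279990
B_B = 1 / 0.279990 = 3.5716
Σp_Cᵢ² = 0.0870² + 0.2609² + 0.0870² + 0.1739² + 0.3217² + 0.0696² = 0.007569 + 0.068069 + 0.007569 + 0.030241 + 0.103491 + 0.004844 = 0.221783
B_C = 1 / 0.221783 = 4.5089
Ranking by B (broadest → narrowest): Andrena sp. C (4.51) > Andrena sp. A (4.22) > Andrena sp. B (3.57)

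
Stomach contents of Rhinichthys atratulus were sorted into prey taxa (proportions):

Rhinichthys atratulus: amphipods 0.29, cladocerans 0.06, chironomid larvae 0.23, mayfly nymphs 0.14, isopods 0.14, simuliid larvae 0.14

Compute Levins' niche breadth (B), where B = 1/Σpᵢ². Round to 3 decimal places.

Σpᵢ² = 0.29² + 0.06² + 0.23² + 0.14² + 0.14² + 0.14² = 0.0841 + 0.0036 + 0.0529 + 0.0196 + 0.0196 + 0.0196 = 0.1994
B = 1 / 0.1994 = 5.01505

5.015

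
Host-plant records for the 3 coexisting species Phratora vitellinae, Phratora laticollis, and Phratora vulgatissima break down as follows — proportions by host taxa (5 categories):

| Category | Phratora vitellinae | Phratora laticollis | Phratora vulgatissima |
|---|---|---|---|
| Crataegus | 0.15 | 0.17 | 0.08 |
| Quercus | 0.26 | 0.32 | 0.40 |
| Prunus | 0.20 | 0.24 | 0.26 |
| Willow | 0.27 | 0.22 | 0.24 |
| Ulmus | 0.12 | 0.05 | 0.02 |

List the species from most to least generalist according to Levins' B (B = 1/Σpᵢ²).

Phratora vitellinae > Phratora laticollis > Phratora vulgatissima

Σp_viteᵢ² = 0.15² + 0.26² + 0.20² + 0.27² + 0.12² = 0.0225 + 0.0676 + 0.0400 + 0.0729 + 0.0144 = 0.2174
B_vite = 1 / 0.2174 = 4.5998
Σp_latiᵢ² = 0.17² + 0.32² + 0.24² + 0.22² + 0.05² = 0.0289 + 0.1024 + 0.0576 + 0.0484 + 0.0025 = 0.2398
B_lati = 1 / 0.2398 = 4.1701
Σp_vulgᵢ² = 0.08² + 0.40² + 0.26² + 0.24² + 0.02² = 0.0064 + 0.1600 + 0.0676 + 0.0576 + 0.0004 = 0.2920
B_vulg = 1 / 0.2920 = 3.4247
Ranking by B (broadest → narrowest): Phratora vitellinae (4.60) > Phratora laticollis (4.17) > Phratora vulgatissima (3.42)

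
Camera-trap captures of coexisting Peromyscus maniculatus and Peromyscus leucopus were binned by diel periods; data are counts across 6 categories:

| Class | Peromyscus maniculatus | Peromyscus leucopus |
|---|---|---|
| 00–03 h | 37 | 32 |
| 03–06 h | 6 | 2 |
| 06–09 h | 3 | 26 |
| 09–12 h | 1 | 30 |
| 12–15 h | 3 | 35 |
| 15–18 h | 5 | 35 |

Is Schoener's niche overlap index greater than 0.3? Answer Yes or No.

Proportions for Peromyscus maniculatus (n=55): 37/55=0.6727, 6/55=0.1091, 3/55=0.0545, 1/55=0.0182, 3/55=0.0545, 5/55=0.0909
Proportions for Peromyscus leucopus (n=160): 32/160=0.2000, 2/160=0.0125, 26/160=0.1625, 30/160=0.1875, 35/160=0.2188, 35/160=0.2188
Σ|p₁ᵢ − p₂ᵢ| = 0.4727 + 0.0966 + 0.1080 + 0.1693 + 0.1643 + 0.1279 = 1.1388
D = 1 − ½ × 1.1388 = 1 − 0.56940 = 0.43060
D = 0.43060 > 0.3 → Yes.

Yes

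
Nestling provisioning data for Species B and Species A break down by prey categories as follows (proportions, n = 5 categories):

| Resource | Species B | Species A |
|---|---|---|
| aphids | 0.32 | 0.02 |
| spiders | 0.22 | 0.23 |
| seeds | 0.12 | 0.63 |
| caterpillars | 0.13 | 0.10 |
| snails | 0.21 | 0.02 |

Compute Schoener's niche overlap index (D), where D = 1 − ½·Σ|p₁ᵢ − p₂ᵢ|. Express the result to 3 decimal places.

Σ|p₁ᵢ − p₂ᵢ| = 0.30 + 0.01 + 0.51 + 0.03 + 0.19 = 1.04
D = 1 − ½ × 1.04 = 1 − 0.520 = 0.48000

0.480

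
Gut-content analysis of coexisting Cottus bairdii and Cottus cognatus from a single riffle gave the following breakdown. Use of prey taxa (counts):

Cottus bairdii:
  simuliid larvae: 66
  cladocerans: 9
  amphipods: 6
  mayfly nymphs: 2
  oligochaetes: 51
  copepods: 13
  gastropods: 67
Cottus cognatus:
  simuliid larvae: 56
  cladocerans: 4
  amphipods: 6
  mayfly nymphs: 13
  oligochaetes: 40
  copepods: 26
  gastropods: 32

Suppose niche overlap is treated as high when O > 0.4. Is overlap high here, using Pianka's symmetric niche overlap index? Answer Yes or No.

Proportions for Cottus bairdii (n=214): 66/214=0.3084, 9/214=0.0421, 6/214=0.0280, 2/214=0.0093, 51/214=0.2383, 13/214=0.0607, 67/214=0.3131
Proportions for Cottus cognatus (n=177): 56/177=0.3164, 4/177=0.0226, 6/177=0.0339, 13/177=0.0734, 40/177=0.2260, 26/177=0.1469, 32/177=0.1808
Σ p₁ᵢp₂ᵢ = 0.097578 + 0.000951 + 0.000949 + 0.000683 + 0.053856 + 0.008917 + 0.056608 = 0.219542
Σp_1ᵢ² = 0.3084² + 0.0421² + 0.0280² + 0.0093² + 0.2383² + 0.0607² + 0.3131² = 0.095111 + 0.001772 + 0.000784 + 0.000086 + 0.056787 + 0.003684 + 0.098032 = 0.256256
Σp_2ᵢ² = 0.3164² + 0.0226² + 0.0339² + 0.0734² + 0.2260² + 0.1469² + 0.1808² = 0.100109 + 0.000511 + 0.001149 + 0.005388 + 0.051076 + 0.021580 + 0.032689 = 0.212502
O = 0.219542 / √(0.256256 × 0.212502) = 0.219542 / 0.2333558 = 0.9408
O = 0.9408 > 0.4 → Yes.

Yes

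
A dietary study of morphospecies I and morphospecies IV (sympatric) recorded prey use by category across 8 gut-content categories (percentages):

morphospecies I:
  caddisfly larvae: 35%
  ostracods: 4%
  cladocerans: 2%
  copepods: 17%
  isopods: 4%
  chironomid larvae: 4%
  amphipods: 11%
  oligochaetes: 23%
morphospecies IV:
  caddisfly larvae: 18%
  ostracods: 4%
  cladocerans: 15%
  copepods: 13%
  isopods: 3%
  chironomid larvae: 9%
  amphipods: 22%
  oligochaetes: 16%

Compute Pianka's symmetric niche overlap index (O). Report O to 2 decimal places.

Convert percentages to proportions (divide by 100).
Σ p₁ᵢp₂ᵢ = 0.0630 + 0.0016 + 0.0030 + 0.0221 + 0.0012 + 0.0036 + 0.0242 + 0.0368 = 0.1555
Σp_1ᵢ² = 0.35² + 0.04² + 0.02² + 0.17² + 0.04² + 0.04² + 0.11² + 0.23² = 0.1225 + 0.0016 + 0.0004 + 0.0289 + 0.0016 + 0.0016 + 0.0121 + 0.0529 = 0.2216
Σp_2ᵢ² = 0.18² + 0.04² + 0.15² + 0.13² + 0.03² + 0.09² + 0.22² + 0.16² = 0.0324 + 0.0016 + 0.0225 + 0.0169 + 0.0009 + 0.0081 + 0.0484 + 0.0256 = 0.1564
O = 0.1555 / √(0.2216 × 0.1564) = 0.1555 / 0.18617 = 0.8353

0.84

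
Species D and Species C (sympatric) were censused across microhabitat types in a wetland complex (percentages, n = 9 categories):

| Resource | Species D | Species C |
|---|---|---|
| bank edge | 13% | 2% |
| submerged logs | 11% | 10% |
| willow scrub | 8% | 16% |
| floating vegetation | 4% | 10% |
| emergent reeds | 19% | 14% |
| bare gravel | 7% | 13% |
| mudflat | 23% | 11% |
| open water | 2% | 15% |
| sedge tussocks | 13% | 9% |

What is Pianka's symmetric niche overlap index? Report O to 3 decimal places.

0.779

Convert percentages to proportions (divide by 100).
Σ p₁ᵢp₂ᵢ = 0.0026 + 0.0110 + 0.0128 + 0.0040 + 0.0266 + 0.0091 + 0.0253 + 0.0030 + 0.0117 = 0.1061
Σp_1ᵢ² = 0.13² + 0.11² + 0.08² + 0.04² + 0.19² + 0.07² + 0.23² + 0.02² + 0.13² = 0.0169 + 0.0121 + 0.0064 + 0.0016 + 0.0361 + 0.0049 + 0.0529 + 0.0004 + 0.0169 = 0.1482
Σp_2ᵢ² = 0.02² + 0.10² + 0.16² + 0.10² + 0.14² + 0.13² + 0.11² + 0.15² + 0.09² = 0.0004 + 0.0100 + 0.0256 + 0.0100 + 0.0196 + 0.0169 + 0.0121 + 0.0225 + 0.0081 = 0.1252
O = 0.1061 / √(0.1482 × 0.1252) = 0.1061 / 0.136215 = 0.77892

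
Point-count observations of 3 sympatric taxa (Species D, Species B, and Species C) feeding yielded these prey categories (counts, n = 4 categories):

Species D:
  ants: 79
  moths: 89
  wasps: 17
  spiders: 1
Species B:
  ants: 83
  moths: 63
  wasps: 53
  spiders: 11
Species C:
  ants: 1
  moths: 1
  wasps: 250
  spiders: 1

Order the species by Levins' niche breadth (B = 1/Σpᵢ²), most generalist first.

Proportions for Species D (n=186): 79/186=0.4247, 89/186=0.4785, 17/186=0.0914, 1/186=0.0054
Proportions for Species B (n=210): 83/210=0.3952, 63/210=0.3000, 53/210=0.2524, 11/210=0.0524
Proportions for Species C (n=253): 1/253=0.0040, 1/253=0.0040, 250/253=0.9881, 1/253=0.0040
Σp_Dᵢ² = 0.4247² + 0.4785² + 0.0914² + 0.0054² = 0.180370 + 0.228962 + 0.008354 + 0.000029 = 0.417715
B_D = 1 / 0.417715 = 2.3940
Σp_Bᵢ² = 0.3952² + 0.3000² + 0.2524² + 0.0524² = 0.156183 + 0.090000 + 0.063706 + 0.002746 = 0.312635
B_B = 1 / 0.312635 = 3.1986
Σp_Cᵢ² = 0.0040² + 0.0040² + 0.9881² + 0.0040² = 0.000016 + 0.000016 + 0.976342 + 0.000016 = 0.976390
B_C = 1 / 0.976390 = 1.0242
Ranking by B (broadest → narrowest): Species B (3.20) > Species D (2.39) > Species C (1.02)

Species B > Species D > Species C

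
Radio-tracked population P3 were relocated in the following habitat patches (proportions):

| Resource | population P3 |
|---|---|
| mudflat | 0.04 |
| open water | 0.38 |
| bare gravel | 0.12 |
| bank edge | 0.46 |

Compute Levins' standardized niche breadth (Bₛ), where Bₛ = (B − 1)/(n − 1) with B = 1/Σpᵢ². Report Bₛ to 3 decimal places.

0.563

Σpᵢ² = 0.04² + 0.38² + 0.12² + 0.46² = 0.0016 + 0.1444 + 0.0144 + 0.2116 = 0.3720
B = 1 / 0.3720 = 2.68817
Bₛ = (B − 1)/(n − 1) = (2.68817 − 1)/(4 − 1) = 1.68817/3 = 0.56272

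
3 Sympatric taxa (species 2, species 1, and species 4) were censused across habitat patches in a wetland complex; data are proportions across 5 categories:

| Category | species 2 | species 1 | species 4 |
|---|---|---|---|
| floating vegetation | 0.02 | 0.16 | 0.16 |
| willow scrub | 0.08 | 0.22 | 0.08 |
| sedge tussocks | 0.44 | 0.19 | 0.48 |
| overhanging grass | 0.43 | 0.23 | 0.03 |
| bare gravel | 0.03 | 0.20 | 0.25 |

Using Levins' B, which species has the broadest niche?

species 1

Σp_2ᵢ² = 0.02² + 0.08² + 0.44² + 0.43² + 0.03² = 0.0004 + 0.0064 + 0.1936 + 0.1849 + 0.0009 = 0.3862
B_2 = 1 / 0.3862 = 2.5893
Σp_1ᵢ² = 0.16² + 0.22² + 0.19² + 0.23² + 0.20² = 0.0256 + 0.0484 + 0.0361 + 0.0529 + 0.0400 = 0.2030
B_1 = 1 / 0.2030 = 4.9261
Σp_4ᵢ² = 0.16² + 0.08² + 0.48² + 0.03² + 0.25² = 0.0256 + 0.0064 + 0.2304 + 0.0009 + 0.0625 = 0.3258
B_4 = 1 / 0.3258 = 3.0694
Highest B → broadest niche (most generalist): species 1 (B = 4.93).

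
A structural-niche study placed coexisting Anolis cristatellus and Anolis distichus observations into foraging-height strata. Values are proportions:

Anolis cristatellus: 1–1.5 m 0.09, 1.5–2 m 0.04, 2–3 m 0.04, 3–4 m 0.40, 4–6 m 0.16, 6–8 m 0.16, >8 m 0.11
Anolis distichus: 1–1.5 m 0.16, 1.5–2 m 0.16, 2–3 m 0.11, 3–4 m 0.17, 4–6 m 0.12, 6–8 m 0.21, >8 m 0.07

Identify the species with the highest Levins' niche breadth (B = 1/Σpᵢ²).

Anolis distichus

Σp_crisᵢ² = 0.09² + 0.04² + 0.04² + 0.40² + 0.16² + 0.16² + 0.11² = 0.0081 + 0.0016 + 0.0016 + 0.1600 + 0.0256 + 0.0256 + 0.0121 = 0.2346
B_cris = 1 / 0.2346 = 4.2626
Σp_distᵢ² = 0.16² + 0.16² + 0.11² + 0.17² + 0.12² + 0.21² + 0.07² = 0.0256 + 0.0256 + 0.0121 + 0.0289 + 0.0144 + 0.0441 + 0.0049 = 0.1556
B_dist = 1 / 0.1556 = 6.4267
Highest B → broadest niche (most generalist): Anolis distichus (B = 6.43).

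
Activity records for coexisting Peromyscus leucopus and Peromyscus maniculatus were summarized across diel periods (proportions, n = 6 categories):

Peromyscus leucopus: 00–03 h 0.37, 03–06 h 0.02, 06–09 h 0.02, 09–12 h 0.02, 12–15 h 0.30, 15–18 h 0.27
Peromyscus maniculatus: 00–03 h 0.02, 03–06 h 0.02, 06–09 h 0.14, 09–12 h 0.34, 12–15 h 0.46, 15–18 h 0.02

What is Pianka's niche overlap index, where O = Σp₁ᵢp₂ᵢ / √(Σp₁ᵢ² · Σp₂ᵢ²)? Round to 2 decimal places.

Σ p₁ᵢp₂ᵢ = 0.0074 + 0.0004 + 0.0028 + 0.0068 + 0.1380 + 0.0054 = 0.1608
Σp_1ᵢ² = 0.37² + 0.02² + 0.02² + 0.02² + 0.30² + 0.27² = 0.1369 + 0.0004 + 0.0004 + 0.0004 + 0.0900 + 0.0729 = 0.3010
Σp_2ᵢ² = 0.02² + 0.02² + 0.14² + 0.34² + 0.46² + 0.02² = 0.0004 + 0.0004 + 0.0196 + 0.1156 + 0.2116 + 0.0004 = 0.3480
O = 0.1608 / √(0.3010 × 0.3480) = 0.1608 / 0.32365 = 0.4968

0.50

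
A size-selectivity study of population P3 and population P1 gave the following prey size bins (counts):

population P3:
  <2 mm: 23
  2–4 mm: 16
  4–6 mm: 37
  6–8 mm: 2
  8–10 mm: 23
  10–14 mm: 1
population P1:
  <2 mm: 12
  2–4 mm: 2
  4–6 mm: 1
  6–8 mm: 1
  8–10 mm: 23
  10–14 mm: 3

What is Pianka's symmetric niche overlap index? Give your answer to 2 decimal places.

Proportions for population P3 (n=102): 23/102=0.2255, 16/102=0.1569, 37/102=0.3627, 2/102=0.0196, 23/102=0.2255, 1/102=0.0098
Proportions for population P1 (n=42): 12/42=0.2857, 2/42=0.0476, 1/42=0.0238, 1/42=0.0238, 23/42=0.5476, 3/42=0.0714
Σ p₁ᵢp₂ᵢ = 0.064425 + 0.007468 + 0.008632 + 0.000466 + 0.123484 + 0.000700 = 0.205175
Σp_1ᵢ² = 0.2255² + 0.1569² + 0.3627² + 0.0196² + 0.2255² + 0.0098² = 0.050850 + 0.024618 + 0.131551 + 0.000384 + 0.050850 + 0.000096 = 0.258349
Σp_2ᵢ² = 0.2857² + 0.0476² + 0.0238² + 0.0238² + 0.5476² + 0.0714² = 0.081624 + 0.002266 + 0.000566 + 0.000566 + 0.299866 + 0.005098 = 0.389986
O = 0.205175 / √(0.258349 × 0.389986) = 0.205175 / 0.3174153 = 0.6464

0.65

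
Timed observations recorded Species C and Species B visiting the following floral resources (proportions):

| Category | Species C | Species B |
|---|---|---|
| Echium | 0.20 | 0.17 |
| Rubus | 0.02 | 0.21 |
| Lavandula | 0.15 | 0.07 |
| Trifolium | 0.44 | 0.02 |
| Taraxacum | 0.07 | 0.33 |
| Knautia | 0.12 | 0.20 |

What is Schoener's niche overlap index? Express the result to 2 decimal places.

0.47

Σ|p₁ᵢ − p₂ᵢ| = 0.03 + 0.19 + 0.08 + 0.42 + 0.26 + 0.08 = 1.06
D = 1 − ½ × 1.06 = 1 − 0.530 = 0.4700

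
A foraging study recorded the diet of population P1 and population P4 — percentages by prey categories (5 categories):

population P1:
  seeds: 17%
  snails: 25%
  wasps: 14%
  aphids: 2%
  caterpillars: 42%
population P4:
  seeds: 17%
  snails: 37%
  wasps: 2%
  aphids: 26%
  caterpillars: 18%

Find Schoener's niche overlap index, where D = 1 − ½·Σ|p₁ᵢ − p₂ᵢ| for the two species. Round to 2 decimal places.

Convert percentages to proportions (divide by 100).
Σ|p₁ᵢ − p₂ᵢ| = 0.00 + 0.12 + 0.12 + 0.24 + 0.24 = 0.72
D = 1 − ½ × 0.72 = 1 − 0.360 = 0.6400

0.64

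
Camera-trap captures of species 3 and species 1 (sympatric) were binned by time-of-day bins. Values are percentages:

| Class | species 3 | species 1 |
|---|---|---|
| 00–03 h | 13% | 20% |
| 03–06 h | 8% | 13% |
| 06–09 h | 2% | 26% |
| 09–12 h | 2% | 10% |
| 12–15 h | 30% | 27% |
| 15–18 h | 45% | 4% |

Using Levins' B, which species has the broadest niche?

species 1

Convert percentages to proportions (divide by 100).
Σp_3ᵢ² = 0.13² + 0.08² + 0.02² + 0.02² + 0.30² + 0.45² = 0.0169 + 0.0064 + 0.0004 + 0.0004 + 0.0900 + 0.2025 = 0.3166
B_3 = 1 / 0.3166 = 3.1586
Σp_1ᵢ² = 0.20² + 0.13² + 0.26² + 0.10² + 0.27² + 0.04² = 0.0400 + 0.0169 + 0.0676 + 0.0100 + 0.0729 + 0.0016 = 0.2090
B_1 = 1 / 0.2090 = 4.7847
Highest B → broadest niche (most generalist): species 1 (B = 4.78).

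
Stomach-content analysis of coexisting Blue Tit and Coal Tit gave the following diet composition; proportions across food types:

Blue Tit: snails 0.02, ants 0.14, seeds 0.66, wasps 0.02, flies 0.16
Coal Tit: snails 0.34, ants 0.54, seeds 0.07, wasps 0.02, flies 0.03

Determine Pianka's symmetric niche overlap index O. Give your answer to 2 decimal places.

0.30

Σ p₁ᵢp₂ᵢ = 0.0068 + 0.0756 + 0.0462 + 0.0004 + 0.0048 = 0.1338
Σp_1ᵢ² = 0.02² + 0.14² + 0.66² + 0.02² + 0.16² = 0.0004 + 0.0196 + 0.4356 + 0.0004 + 0.0256 = 0.4816
Σp_2ᵢ² = 0.34² + 0.54² + 0.07² + 0.02² + 0.03² = 0.1156 + 0.2916 + 0.0049 + 0.0004 + 0.0009 = 0.4134
O = 0.1338 / √(0.4816 × 0.4134) = 0.1338 / 0.44620 = 0.2999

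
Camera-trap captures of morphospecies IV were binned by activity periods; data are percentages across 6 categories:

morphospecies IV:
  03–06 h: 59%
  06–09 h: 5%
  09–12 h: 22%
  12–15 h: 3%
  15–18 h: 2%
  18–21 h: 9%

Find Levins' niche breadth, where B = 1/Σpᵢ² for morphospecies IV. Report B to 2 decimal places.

2.45

Convert percentages to proportions (divide by 100).
Σpᵢ² = 0.59² + 0.05² + 0.22² + 0.03² + 0.02² + 0.09² = 0.3481 + 0.0025 + 0.0484 + 0.0009 + 0.0004 + 0.0081 = 0.4084
B = 1 / 0.4084 = 2.4486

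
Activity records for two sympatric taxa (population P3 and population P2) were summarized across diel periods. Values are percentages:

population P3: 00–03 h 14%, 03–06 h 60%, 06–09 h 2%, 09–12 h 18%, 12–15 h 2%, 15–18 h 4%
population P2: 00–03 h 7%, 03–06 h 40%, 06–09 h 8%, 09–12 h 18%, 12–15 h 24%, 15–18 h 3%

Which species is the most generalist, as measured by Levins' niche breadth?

population P2

Convert percentages to proportions (divide by 100).
Σp_P3ᵢ² = 0.14² + 0.60² + 0.02² + 0.18² + 0.02² + 0.04² = 0.0196 + 0.3600 + 0.0004 + 0.0324 + 0.0004 + 0.0016 = 0.4144
B_P3 = 1 / 0.4144 = 2.4131
Σp_P2ᵢ² = 0.07² + 0.40² + 0.08² + 0.18² + 0.24² + 0.03² = 0.0049 + 0.1600 + 0.0064 + 0.0324 + 0.0576 + 0.0009 = 0.2622
B_P2 = 1 / 0.2622 = 3.8139
Highest B → broadest niche (most generalist): population P2 (B = 3.81).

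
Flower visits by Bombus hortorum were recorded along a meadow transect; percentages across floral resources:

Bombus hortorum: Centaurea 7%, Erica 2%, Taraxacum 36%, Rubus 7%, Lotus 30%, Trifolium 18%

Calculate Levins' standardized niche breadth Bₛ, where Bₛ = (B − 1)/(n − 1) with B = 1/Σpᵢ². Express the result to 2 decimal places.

0.56

Convert percentages to proportions (divide by 100).
Σpᵢ² = 0.07² + 0.02² + 0.36² + 0.07² + 0.30² + 0.18² = 0.0049 + 0.0004 + 0.1296 + 0.0049 + 0.0900 + 0.0324 = 0.2622
B = 1 / 0.2622 = 3.8139
Bₛ = (B − 1)/(n − 1) = (3.8139 − 1)/(6 − 1) = 2.8139/5 = 0.5628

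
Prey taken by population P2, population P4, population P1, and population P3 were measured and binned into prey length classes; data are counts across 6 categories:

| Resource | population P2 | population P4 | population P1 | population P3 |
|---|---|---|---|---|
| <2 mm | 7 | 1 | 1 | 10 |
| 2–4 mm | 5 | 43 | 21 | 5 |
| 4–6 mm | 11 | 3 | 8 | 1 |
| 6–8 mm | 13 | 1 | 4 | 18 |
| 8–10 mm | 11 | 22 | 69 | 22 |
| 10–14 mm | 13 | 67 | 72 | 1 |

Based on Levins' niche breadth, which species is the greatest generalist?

population P2

Proportions for population P2 (n=60): 7/60=0.1167, 5/60=0.0833, 11/60=0.1833, 13/60=0.2167, 11/60=0.1833, 13/60=0.2167
Proportions for population P4 (n=137): 1/137=0.0073, 43/137=0.3139, 3/137=0.0219, 1/137=0.0073, 22/137=0.1606, 67/137=0.4891
Proportions for population P1 (n=175): 1/175=0.0057, 21/175=0.1200, 8/175=0.0457, 4/175=0.0229, 69/175=0.3943, 72/175=0.4114
Proportions for population P3 (n=57): 10/57=0.1754, 5/57=0.0877, 1/57=0.0175, 18/57=0.3158, 22/57=0.3860, 1/57=0.0175
Σp_P2ᵢ² = 0.1167² + 0.0833² + 0.1833² + 0.2167² + 0.1833² + 0.2167² = 0.013619 + 0.006939 + 0.033599 + 0.046959 + 0.033599 + 0.046959 = 0.181674
B_P2 = 1 / 0.181674 = 5.5044
Σp_P4ᵢ² = 0.0073² + 0.3139² + 0.0219² + 0.0073² + 0.1606² + 0.4891² = 0.000053 + 0.098533 + 0.000480 + 0.000053 + 0.025792 + 0.239219 = 0.364130
B_P4 = 1 / 0.364130 = 2.7463
Σp_P1ᵢ² = 0.0057² + 0.1200² + 0.0457² + 0.0229² + 0.3943² + 0.4114² = 0.000032 + 0.014400 + 0.002088 + 0.000524 + 0.155472 + 0.169250 = 0.341766
B_P1 = 1 / 0.341766 = 2.9260
Σp_P3ᵢ² = 0.1754² + 0.0877² + 0.0175² + 0.3158² + 0.3860² + 0.0175² = 0.030765 + 0.007691 + 0.000306 + 0.099730 + 0.148996 + 0.000306 = 0.287794
B_P3 = 1 / 0.287794 = 3.4747
Highest B → broadest niche (most generalist): population P2 (B = 5.50).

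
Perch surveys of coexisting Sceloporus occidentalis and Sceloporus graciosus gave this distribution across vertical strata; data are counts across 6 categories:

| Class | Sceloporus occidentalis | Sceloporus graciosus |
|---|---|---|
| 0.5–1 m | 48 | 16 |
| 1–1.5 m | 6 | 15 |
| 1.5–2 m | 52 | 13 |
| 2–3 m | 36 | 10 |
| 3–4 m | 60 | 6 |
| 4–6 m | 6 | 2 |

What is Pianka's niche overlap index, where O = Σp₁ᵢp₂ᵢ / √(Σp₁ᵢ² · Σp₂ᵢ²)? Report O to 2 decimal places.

0.81

Proportions for Sceloporus occidentalis (n=208): 48/208=0.2308, 6/208=0.0288, 52/208=0.2500, 36/208=0.1731, 60/208=0.2885, 6/208=0.0288
Proportions for Sceloporus graciosus (n=62): 16/62=0.2581, 15/62=0.2419, 13/62=0.2097, 10/62=0.1613, 6/62=0.0968, 2/62=0.0323
Σ p₁ᵢp₂ᵢ = 0.059569 + 0.006967 + 0.052425 + 0.027921 + 0.027927 + 0.000930 = 0.175739
Σp_1ᵢ² = 0.2308² + 0.0288² + 0.2500² + 0.1731² + 0.2885² + 0.0288² = 0.053269 + 0.000829 + 0.062500 + 0.029964 + 0.083232 + 0.000829 = 0.230623
Σp_2ᵢ² = 0.2581² + 0.2419² + 0.2097² + 0.1613² + 0.0968² + 0.0323² = 0.066616 + 0.058516 + 0.043974 + 0.026018 + 0.009370 + 0.001043 = 0.205537
O = 0.175739 / √(0.230623 × 0.205537) = 0.175739 / 0.2177190 = 0.8072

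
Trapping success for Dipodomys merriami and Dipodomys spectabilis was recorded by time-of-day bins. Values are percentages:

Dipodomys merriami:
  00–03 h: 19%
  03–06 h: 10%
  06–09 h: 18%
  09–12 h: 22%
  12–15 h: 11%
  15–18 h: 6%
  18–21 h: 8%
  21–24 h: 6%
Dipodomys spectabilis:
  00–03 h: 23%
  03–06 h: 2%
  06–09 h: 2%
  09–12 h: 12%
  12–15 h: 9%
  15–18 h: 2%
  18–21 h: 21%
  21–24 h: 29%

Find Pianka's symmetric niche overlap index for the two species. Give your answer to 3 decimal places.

Convert percentages to proportions (divide by 100).
Σ p₁ᵢp₂ᵢ = 0.0437 + 0.0020 + 0.0036 + 0.0264 + 0.0099 + 0.0012 + 0.0168 + 0.0174 = 0.1210
Σp_1ᵢ² = 0.19² + 0.10² + 0.18² + 0.22² + 0.11² + 0.06² + 0.08² + 0.06² = 0.0361 + 0.0100 + 0.0324 + 0.0484 + 0.0121 + 0.0036 + 0.0064 + 0.0036 = 0.1526
Σp_2ᵢ² = 0.23² + 0.02² + 0.02² + 0.12² + 0.09² + 0.02² + 0.21² + 0.29² = 0.0529 + 0.0004 + 0.0004 + 0.0144 + 0.0081 + 0.0004 + 0.0441 + 0.0841 = 0.2048
O = 0.1210 / √(0.1526 × 0.2048) = 0.1210 / 0.176784 = 0.68445

0.684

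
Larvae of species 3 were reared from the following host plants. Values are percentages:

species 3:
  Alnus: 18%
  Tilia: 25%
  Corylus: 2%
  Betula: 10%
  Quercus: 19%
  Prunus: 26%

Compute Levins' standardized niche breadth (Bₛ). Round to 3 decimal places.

0.757

Convert percentages to proportions (divide by 100).
Σpᵢ² = 0.18² + 0.25² + 0.02² + 0.10² + 0.19² + 0.26² = 0.0324 + 0.0625 + 0.0004 + 0.0100 + 0.0361 + 0.0676 = 0.2090
B = 1 / 0.2090 = 4.78469
Bₛ = (B − 1)/(n − 1) = (4.78469 − 1)/(6 − 1) = 3.78469/5 = 0.75694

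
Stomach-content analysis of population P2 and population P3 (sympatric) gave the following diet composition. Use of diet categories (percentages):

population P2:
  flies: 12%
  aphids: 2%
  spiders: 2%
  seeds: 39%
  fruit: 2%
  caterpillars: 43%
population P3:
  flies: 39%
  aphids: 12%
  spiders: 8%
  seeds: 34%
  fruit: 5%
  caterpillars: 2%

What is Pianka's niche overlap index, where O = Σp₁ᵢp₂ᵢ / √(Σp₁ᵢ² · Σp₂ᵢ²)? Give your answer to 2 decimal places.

Convert percentages to proportions (divide by 100).
Σ p₁ᵢp₂ᵢ = 0.0468 + 0.0024 + 0.0016 + 0.1326 + 0.0010 + 0.0086 = 0.1930
Σp_1ᵢ² = 0.12² + 0.02² + 0.02² + 0.39² + 0.02² + 0.43² = 0.0144 + 0.0004 + 0.0004 + 0.1521 + 0.0004 + 0.1849 = 0.3526
Σp_2ᵢ² = 0.39² + 0.12² + 0.08² + 0.34² + 0.05² + 0.02² = 0.1521 + 0.0144 + 0.0064 + 0.1156 + 0.0025 + 0.0004 = 0.2914
O = 0.1930 / √(0.3526 × 0.2914) = 0.1930 / 0.32054 = 0.6021

0.60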